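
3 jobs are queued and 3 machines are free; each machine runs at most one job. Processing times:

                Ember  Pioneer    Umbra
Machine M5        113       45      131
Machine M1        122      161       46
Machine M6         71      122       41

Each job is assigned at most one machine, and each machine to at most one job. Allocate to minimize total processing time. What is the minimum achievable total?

Minimum total: 162 min

Optimal: Ember→Machine M6 (71 min), Pioneer→Machine M5 (45 min), Umbra→Machine M1 (46 min) — total 71+45+46 = 162 min.
Next-best assignment: Ember→Machine M1, Pioneer→Machine M5, Umbra→Machine M6 = 208 min.
Swapping Pioneer↔Ember (Pioneer→Machine M6 122 min, Ember→Machine M5 113 min) adds 119.
Every other assignment is strictly worse.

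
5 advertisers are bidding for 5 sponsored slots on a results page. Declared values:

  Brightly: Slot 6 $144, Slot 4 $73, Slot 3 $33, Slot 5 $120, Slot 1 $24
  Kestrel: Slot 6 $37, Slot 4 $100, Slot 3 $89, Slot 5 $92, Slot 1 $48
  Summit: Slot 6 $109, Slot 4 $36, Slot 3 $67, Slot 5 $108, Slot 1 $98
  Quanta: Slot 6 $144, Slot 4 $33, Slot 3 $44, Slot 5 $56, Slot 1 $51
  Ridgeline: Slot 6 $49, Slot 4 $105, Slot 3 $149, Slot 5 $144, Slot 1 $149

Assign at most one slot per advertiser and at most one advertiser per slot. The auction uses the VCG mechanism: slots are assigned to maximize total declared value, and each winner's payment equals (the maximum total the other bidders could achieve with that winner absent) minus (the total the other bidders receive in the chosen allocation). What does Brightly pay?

Brightly pays $10.

Efficient allocation: Brightly→Slot 5 ($120), Kestrel→Slot 4 ($100), Summit→Slot 1 ($98), Quanta→Slot 6 ($144), Ridgeline→Slot 3 ($149); total welfare W = $611.
Brightly receives Slot 5 at value $120, so the others get W − 120 = $491.
Without Brightly: best allocation of the remaining 4 bidders over all 5 slots is Kestrel→Slot 4 ($100), Summit→Slot 5 ($108), Quanta→Slot 6 ($144), Ridgeline→Slot 3 ($149), total $501.
VCG payment = (others' best without Brightly) − (others' welfare with Brightly) = 501 − 491 = $10.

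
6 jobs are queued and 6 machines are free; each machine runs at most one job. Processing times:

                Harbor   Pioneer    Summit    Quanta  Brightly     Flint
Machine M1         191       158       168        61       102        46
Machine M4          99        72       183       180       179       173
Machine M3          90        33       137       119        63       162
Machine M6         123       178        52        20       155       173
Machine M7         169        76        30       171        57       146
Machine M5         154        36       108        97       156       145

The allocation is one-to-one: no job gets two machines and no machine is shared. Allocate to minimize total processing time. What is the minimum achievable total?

This is a one-to-one assignment (minimum-cost bipartite matching).
Optimal: Harbor→Machine M4 (99 min), Pioneer→Machine M5 (36 min), Summit→Machine M7 (30 min), Quanta→Machine M6 (20 min), Brightly→Machine M3 (63 min), Flint→Machine M1 (46 min) — total 99+36+30+20+63+46 = 294 min.
Min-entry greedy (repeatedly take the single cheapest remaining cell) gives 384 min, worse by 90.
No other one-to-one assignment undercuts 294 min.

Minimum total: 294 min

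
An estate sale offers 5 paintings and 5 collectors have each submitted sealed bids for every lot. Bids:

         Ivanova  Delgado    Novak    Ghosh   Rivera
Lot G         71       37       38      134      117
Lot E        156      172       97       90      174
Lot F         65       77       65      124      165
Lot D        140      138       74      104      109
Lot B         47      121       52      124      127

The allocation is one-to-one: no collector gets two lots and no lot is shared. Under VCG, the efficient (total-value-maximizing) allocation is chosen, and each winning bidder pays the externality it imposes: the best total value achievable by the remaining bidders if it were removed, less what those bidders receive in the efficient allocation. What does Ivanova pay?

Ivanova pays $22.

Efficient allocation: Ivanova→Lot D ($140), Delgado→Lot E ($172), Novak→Lot B ($52), Ghosh→Lot G ($134), Rivera→Lot F ($165); total welfare W = $663.
Ivanova receives Lot D at value $140, so the others get W − 140 = $523.
Without Ivanova: best allocation of the remaining 4 bidders over all 5 lots is Delgado→Lot E ($172), Novak→Lot D ($74), Ghosh→Lot G ($134), Rivera→Lot F ($165), total $545.
VCG payment = (others' best without Ivanova) − (others' welfare with Ivanova) = 545 − 523 = $22.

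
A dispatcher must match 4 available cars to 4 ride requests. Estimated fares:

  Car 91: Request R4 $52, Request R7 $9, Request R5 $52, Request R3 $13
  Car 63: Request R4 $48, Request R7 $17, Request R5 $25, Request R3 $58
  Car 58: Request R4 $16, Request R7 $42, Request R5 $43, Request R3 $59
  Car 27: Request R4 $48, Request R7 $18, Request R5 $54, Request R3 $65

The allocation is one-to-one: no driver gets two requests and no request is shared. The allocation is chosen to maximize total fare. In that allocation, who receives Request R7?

Car 58 receives Request R7.

Optimal: Car 91→Request R5 ($52), Car 63→Request R4 ($48), Car 58→Request R7 ($42), Car 27→Request R3 ($65) — total 52+48+42+65 = $207.
Max-entry greedy (repeatedly take the single best remaining cell) gives $177, worse by 30.
Car 58's own top request is Request R3 ($59), but forcing Car 58→Request R3 and reassigning the rest optimally gives only $182 — worse by 25.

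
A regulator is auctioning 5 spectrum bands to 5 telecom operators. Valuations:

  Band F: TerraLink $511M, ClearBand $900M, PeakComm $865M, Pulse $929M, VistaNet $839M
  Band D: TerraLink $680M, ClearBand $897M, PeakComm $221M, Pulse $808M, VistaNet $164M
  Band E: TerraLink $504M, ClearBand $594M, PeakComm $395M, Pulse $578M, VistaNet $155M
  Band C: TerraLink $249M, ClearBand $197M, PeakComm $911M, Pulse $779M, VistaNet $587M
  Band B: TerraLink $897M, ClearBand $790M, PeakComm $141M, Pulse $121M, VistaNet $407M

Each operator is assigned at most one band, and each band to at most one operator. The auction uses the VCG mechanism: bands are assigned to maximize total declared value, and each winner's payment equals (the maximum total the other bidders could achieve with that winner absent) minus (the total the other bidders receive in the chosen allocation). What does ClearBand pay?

ClearBand pays $230M.

Efficient allocation: TerraLink→Band B ($897M), ClearBand→Band D ($897M), PeakComm→Band C ($911M), Pulse→Band E ($578M), VistaNet→Band F ($839M); total welfare W = $4122M.
ClearBand receives Band D at value $897M, so the others get W − 897 = $3225M.
Without ClearBand: best allocation of the remaining 4 bidders over all 5 bands is TerraLink→Band B ($897M), PeakComm→Band C ($911M), Pulse→Band D ($808M), VistaNet→Band F ($839M), total $3455M.
VCG payment = (others' best without ClearBand) − (others' welfare with ClearBand) = 3455 − 3225 = $230M.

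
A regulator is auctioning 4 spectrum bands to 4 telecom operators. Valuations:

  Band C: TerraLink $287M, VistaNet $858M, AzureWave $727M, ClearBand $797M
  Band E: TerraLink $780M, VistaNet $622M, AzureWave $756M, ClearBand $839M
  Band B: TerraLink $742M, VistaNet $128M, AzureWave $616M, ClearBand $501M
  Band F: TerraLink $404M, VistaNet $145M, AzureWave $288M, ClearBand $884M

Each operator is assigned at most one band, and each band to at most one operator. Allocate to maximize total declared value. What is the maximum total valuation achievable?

Optimal: TerraLink→Band B ($742M), VistaNet→Band C ($858M), AzureWave→Band E ($756M), ClearBand→Band F ($884M) — total 742+858+756+884 = $3240M.
Next-best assignment: TerraLink→Band E, VistaNet→Band C, AzureWave→Band B, ClearBand→Band F = $3138M.

Max total: $3240M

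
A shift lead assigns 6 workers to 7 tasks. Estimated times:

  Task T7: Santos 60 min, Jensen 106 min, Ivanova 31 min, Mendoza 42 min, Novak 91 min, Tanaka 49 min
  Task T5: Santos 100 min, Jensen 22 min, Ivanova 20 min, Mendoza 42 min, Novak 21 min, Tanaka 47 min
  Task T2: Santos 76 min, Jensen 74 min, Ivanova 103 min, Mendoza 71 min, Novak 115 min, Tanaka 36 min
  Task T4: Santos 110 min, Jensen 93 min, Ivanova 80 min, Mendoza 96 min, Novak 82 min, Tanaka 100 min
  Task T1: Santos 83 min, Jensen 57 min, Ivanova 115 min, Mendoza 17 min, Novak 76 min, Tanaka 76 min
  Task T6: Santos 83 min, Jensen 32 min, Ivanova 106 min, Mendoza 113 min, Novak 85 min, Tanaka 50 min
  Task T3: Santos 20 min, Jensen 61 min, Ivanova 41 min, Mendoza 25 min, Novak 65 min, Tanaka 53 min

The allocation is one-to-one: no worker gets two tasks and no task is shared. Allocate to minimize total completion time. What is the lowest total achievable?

This is the linear assignment problem.
Optimal: Santos→Task T3 (20 min), Jensen→Task T6 (32 min), Ivanova→Task T7 (31 min), Mendoza→Task T1 (17 min), Novak→Task T5 (21 min), Tanaka→Task T2 (36 min) — total 20+32+31+17+21+36 = 157 min.
Column-greedy (each task in turn goes to its cheapest remaining worker) gives 281 min, worse by 124.
Every other assignment is strictly worse.

Min total: 157 min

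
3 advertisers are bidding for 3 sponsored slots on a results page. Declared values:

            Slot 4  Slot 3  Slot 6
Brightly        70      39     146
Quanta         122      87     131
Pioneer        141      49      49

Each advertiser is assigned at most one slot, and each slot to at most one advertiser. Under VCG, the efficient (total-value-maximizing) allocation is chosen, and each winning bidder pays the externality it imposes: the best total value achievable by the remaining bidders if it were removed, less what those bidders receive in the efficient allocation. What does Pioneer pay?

Pioneer pays $35.

Efficient allocation: Brightly→Slot 6 ($146), Quanta→Slot 3 ($87), Pioneer→Slot 4 ($141); total welfare W = $374.
Pioneer receives Slot 4 at value $141, so the others get W − 141 = $233.
Without Pioneer: best allocation of the remaining 2 bidders over all 3 slots is Brightly→Slot 6 ($146), Quanta→Slot 4 ($122), total $268.
VCG payment = (others' best without Pioneer) − (others' welfare with Pioneer) = 268 − 233 = $35.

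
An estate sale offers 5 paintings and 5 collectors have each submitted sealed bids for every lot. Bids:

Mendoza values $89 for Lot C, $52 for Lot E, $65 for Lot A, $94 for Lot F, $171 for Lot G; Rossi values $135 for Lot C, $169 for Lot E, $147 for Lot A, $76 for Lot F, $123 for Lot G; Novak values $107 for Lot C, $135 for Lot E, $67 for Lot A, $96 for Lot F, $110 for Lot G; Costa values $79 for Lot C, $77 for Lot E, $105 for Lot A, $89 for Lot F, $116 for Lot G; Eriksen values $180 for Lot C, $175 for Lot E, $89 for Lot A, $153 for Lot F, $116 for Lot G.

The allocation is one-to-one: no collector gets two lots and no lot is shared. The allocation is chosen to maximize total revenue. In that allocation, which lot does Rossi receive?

Optimal: Mendoza→Lot G ($171), Rossi→Lot A ($147), Novak→Lot E ($135), Costa→Lot F ($89), Eriksen→Lot C ($180) — total 171+147+135+89+180 = $722.
Max-entry greedy (repeatedly take the single best remaining cell) gives $721, worse by 1.
Next-best assignment: Mendoza→Lot G, Rossi→Lot E, Novak→Lot F, Costa→Lot A, Eriksen→Lot C = $721.
Swapping Rossi↔Novak (Rossi→Lot E $169, Novak→Lot A $67) loses 46.
No other one-to-one assignment exceeds $722.
Rossi's own top lot is Lot E ($169), but forcing Rossi→Lot E and reassigning the rest optimally gives only $721 — worse by 1.

Rossi receives Lot A.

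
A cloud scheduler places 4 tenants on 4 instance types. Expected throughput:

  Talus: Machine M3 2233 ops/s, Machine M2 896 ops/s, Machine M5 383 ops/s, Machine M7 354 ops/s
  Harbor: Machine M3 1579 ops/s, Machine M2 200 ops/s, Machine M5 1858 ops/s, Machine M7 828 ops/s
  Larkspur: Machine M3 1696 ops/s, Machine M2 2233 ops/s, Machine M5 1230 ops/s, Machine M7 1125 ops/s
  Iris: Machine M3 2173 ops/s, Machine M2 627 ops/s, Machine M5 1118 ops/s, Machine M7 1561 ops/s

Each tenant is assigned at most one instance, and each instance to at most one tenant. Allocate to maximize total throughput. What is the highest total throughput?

Optimal: Talus→Machine M3 (2233 ops/s), Harbor→Machine M5 (1858 ops/s), Larkspur→Machine M2 (2233 ops/s), Iris→Machine M7 (1561 ops/s) — total 2233+1858+2233+1561 = 7885 ops/s.
Next-best assignment: Talus→Machine M7, Harbor→Machine M5, Larkspur→Machine M2, Iris→Machine M3 = 6618 ops/s.
No other one-to-one assignment exceeds 7885 ops/s.

Max total: 7885 ops/s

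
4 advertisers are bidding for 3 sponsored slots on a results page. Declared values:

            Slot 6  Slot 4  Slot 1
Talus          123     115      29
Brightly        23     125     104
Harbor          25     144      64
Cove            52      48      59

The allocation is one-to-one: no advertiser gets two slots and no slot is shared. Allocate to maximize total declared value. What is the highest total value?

This is the linear assignment problem.
Optimal: Talus→Slot 6 ($123), Harbor→Slot 4 ($144), Brightly→Slot 1 ($104) — total 123+144+104 = $371.
Row-greedy (each advertiser in turn takes its best remaining slot) gives $312, worse by 59.
Swapping Harbor↔Talus (Harbor→Slot 6 $25, Talus→Slot 4 $115) loses 127.

Max total: $371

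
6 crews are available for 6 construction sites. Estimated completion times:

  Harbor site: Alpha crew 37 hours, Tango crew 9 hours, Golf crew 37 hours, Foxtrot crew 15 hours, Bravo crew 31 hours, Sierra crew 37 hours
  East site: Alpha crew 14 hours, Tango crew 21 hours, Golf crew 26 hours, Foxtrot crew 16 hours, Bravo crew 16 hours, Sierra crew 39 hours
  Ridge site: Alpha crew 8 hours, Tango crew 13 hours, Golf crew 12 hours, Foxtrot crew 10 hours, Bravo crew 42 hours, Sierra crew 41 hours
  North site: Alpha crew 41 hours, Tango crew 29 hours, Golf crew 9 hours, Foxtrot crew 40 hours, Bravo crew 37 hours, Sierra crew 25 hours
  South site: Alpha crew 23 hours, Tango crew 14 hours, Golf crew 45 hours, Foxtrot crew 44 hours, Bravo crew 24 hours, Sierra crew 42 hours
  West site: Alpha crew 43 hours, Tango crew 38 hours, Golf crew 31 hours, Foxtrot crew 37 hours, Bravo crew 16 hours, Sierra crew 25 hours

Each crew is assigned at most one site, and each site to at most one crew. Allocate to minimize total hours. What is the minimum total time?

Optimal: Alpha crew→Ridge site (8 hours), Tango crew→South site (14 hours), Golf crew→North site (9 hours), Foxtrot crew→Harbor site (15 hours), Bravo crew→East site (16 hours), Sierra crew→West site (25 hours) — total 8+14+9+15+16+25 = 87 hours.
Min-entry greedy (repeatedly take the single cheapest remaining cell) gives 100 hours, worse by 13.
Next-best assignment: Alpha crew→East site, Tango crew→Harbor site, Golf crew→North site, Foxtrot crew→Ridge site, Bravo crew→South site, Sierra crew→West site = 91 hours.
Swapping Foxtrot crew↔Alpha crew (Foxtrot crew→Ridge site 10 hours, Alpha crew→Harbor site 37 hours) adds 24.

Min total: 87 hours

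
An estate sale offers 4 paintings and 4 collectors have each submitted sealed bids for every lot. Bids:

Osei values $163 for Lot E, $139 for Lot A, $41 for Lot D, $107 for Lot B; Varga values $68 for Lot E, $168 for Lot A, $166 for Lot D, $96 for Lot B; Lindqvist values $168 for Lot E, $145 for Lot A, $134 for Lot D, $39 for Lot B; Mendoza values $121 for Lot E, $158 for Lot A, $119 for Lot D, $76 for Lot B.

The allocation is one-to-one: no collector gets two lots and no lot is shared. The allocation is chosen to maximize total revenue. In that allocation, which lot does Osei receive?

Optimal: Osei→Lot B ($107), Varga→Lot D ($166), Lindqvist→Lot E ($168), Mendoza→Lot A ($158) — total 107+166+168+158 = $599.
Row-greedy (each collector in turn takes its best remaining lot) gives $541, worse by 58.
Osei's own top lot is Lot E ($163), but forcing Osei→Lot E and reassigning the rest optimally gives only $551 — worse by 48.

Osei receives Lot B.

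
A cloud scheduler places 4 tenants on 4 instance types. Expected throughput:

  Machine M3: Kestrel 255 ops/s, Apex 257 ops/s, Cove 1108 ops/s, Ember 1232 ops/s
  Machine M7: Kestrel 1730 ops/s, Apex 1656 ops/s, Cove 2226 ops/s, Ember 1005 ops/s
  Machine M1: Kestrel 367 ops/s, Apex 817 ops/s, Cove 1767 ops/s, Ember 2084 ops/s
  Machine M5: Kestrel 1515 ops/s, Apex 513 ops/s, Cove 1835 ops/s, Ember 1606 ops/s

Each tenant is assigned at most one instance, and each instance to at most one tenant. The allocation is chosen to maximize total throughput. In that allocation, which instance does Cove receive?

Cove receives Machine M3.

This is a one-to-one assignment (maximum-weight bipartite matching).
Optimal: Kestrel→Machine M5 (1515 ops/s), Apex→Machine M7 (1656 ops/s), Cove→Machine M3 (1108 ops/s), Ember→Machine M1 (2084 ops/s) — total 1515+1656+1108+2084 = 6363 ops/s.
Column-greedy (each instance in turn goes to its best remaining tenant) gives 5790 ops/s, worse by 573.
Next-best assignment: Kestrel→Machine M5, Apex→Machine M7, Cove→Machine M1, Ember→Machine M3 = 6170 ops/s.
No other one-to-one assignment exceeds 6363 ops/s.
Cove's own top instance is Machine M7 (2226 ops/s), but forcing Cove→Machine M7 and reassigning the rest optimally gives only 6082 ops/s — worse by 281.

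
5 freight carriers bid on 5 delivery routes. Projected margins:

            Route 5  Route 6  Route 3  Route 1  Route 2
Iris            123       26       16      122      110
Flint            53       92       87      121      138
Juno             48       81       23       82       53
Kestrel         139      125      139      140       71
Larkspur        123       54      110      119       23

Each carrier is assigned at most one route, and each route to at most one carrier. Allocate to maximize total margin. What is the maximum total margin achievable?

Maximum total: $603k

This is the linear assignment problem.
Optimal: Iris→Route 1 ($122k), Flint→Route 2 ($138k), Juno→Route 6 ($81k), Kestrel→Route 3 ($139k), Larkspur→Route 5 ($123k) — total 122+138+81+139+123 = $603k.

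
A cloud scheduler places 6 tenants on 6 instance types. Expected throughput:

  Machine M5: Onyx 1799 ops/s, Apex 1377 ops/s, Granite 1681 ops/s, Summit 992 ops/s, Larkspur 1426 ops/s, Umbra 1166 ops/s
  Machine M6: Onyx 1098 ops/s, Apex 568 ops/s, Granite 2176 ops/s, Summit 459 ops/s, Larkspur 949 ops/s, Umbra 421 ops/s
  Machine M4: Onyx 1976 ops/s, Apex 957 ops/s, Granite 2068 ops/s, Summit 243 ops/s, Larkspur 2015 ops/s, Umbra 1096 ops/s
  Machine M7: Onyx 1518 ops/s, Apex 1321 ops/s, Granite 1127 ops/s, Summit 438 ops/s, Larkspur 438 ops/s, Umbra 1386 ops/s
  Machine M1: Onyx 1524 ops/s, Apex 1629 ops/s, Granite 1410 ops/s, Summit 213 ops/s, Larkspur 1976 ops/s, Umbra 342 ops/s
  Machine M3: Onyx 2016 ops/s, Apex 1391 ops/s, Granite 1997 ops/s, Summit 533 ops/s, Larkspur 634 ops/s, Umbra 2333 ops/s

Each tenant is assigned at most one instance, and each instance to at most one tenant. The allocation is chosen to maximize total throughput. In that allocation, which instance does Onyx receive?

Onyx receives Machine M4.

Optimal: Onyx→Machine M4 (1976 ops/s), Apex→Machine M7 (1321 ops/s), Granite→Machine M6 (2176 ops/s), Summit→Machine M5 (992 ops/s), Larkspur→Machine M1 (1976 ops/s), Umbra→Machine M3 (2333 ops/s) — total 1976+1321+2176+992+1976+2333 = 10774 ops/s.
Column-greedy (each instance in turn goes to its best remaining tenant) gives 9538 ops/s, worse by 1236.
Swapping Apex↔Onyx (Apex→Machine M4 957 ops/s, Onyx→Machine M7 1518 ops/s) loses 822.
Onyx's own top instance is Machine M3 (2016 ops/s), but forcing Onyx→Machine M3 and reassigning the rest optimally gives only 10214 ops/s — worse by 560.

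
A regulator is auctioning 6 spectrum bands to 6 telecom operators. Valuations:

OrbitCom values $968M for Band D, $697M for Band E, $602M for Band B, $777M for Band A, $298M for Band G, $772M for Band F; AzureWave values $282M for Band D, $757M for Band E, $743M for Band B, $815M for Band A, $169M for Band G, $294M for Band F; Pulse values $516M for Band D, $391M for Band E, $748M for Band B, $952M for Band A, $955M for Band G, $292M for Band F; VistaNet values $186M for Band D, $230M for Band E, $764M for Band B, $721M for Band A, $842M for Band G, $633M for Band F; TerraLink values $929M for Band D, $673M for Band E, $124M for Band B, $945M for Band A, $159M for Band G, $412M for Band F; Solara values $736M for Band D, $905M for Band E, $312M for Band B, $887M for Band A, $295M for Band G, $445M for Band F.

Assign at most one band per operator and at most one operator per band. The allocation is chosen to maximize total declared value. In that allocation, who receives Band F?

Treat this as an assignment problem: match each operator to one band.
Optimal: OrbitCom→Band D ($968M), AzureWave→Band B ($743M), Pulse→Band G ($955M), VistaNet→Band F ($633M), TerraLink→Band A ($945M), Solara→Band E ($905M) — total 968+743+955+633+945+905 = $5149M.
Column-greedy (each band in turn goes to its best remaining operator) gives $4170M, worse by 979.
Checked against all permutations: $5149M is optimal.
VistaNet's own top band is Band G ($842M), but forcing VistaNet→Band G and reassigning the rest optimally gives only $5143M — worse by 6.

VistaNet receives Band F.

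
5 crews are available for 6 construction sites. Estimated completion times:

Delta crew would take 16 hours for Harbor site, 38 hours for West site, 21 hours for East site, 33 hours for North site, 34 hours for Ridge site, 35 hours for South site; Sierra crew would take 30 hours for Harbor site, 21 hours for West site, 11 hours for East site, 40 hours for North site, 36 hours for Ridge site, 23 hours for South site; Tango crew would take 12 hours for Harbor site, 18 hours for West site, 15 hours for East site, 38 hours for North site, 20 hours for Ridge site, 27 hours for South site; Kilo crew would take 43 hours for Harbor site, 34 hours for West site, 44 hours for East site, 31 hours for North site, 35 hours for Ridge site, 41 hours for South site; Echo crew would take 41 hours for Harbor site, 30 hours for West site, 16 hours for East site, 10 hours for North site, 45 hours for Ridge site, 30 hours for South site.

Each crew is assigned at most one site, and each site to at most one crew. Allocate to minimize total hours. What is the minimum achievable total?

Min total: 90 hours

This is the linear assignment problem.
Optimal: Delta crew→Harbor site (16 hours), Sierra crew→East site (11 hours), Tango crew→West site (18 hours), Kilo crew→Ridge site (35 hours), Echo crew→North site (10 hours) — total 16+11+18+35+10 = 90 hours.
Row-greedy (each crew in turn takes its cheapest remaining site) gives 106 hours, worse by 16.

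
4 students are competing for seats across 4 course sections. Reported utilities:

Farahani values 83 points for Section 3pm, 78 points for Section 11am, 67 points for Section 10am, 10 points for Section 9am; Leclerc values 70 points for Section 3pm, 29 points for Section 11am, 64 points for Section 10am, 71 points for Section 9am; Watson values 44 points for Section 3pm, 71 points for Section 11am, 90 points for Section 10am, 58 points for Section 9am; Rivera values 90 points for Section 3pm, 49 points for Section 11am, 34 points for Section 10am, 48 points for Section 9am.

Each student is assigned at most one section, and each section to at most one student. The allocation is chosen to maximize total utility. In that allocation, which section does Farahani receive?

Optimal: Farahani→Section 11am (78 points), Leclerc→Section 9am (71 points), Watson→Section 10am (90 points), Rivera→Section 3pm (90 points) — total 78+71+90+90 = 329 points.
Next-best assignment: Farahani→Section 10am, Leclerc→Section 9am, Watson→Section 11am, Rivera→Section 3pm = 299 points.
Checked against all permutations: 329 points is optimal.
Farahani's own top section is Section 3pm (83 points), but forcing Farahani→Section 3pm and reassigning the rest optimally gives only 293 points — worse by 36.

Farahani receives Section 11am.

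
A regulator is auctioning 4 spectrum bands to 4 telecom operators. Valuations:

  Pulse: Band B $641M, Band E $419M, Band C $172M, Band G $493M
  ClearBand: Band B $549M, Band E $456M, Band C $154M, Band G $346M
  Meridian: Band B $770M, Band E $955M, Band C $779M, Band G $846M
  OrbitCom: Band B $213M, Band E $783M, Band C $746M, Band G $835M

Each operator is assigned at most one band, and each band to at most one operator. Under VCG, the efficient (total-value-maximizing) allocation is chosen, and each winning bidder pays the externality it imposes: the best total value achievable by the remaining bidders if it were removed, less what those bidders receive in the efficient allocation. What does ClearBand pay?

Efficient allocation: Pulse→Band G ($493M), ClearBand→Band B ($549M), Meridian→Band E ($955M), OrbitCom→Band C ($746M); total welfare W = $2743M.
ClearBand receives Band B at value $549M, so the others get W − 549 = $2194M.
Without ClearBand: best allocation of the remaining 3 bidders over all 4 bands is Pulse→Band B ($641M), Meridian→Band E ($955M), OrbitCom→Band G ($835M), total $2431M.
VCG payment = (others' best without ClearBand) − (others' welfare with ClearBand) = 2431 − 2194 = $237M.

ClearBand pays $237M.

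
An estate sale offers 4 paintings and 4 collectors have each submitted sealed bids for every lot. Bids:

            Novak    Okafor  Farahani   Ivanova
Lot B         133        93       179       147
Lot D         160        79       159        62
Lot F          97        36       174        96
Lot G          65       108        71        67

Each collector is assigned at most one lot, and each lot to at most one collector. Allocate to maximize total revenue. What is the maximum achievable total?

Optimal: Novak→Lot D ($160), Okafor→Lot G ($108), Farahani→Lot F ($174), Ivanova→Lot B ($147) — total 160+108+174+147 = $589.
Row-greedy (each collector in turn takes its best remaining lot) gives $543, worse by 46.
Next-best assignment: Novak→Lot D, Okafor→Lot G, Farahani→Lot B, Ivanova→Lot F = $543.
No other one-to-one assignment exceeds $589.

Maximum total: $589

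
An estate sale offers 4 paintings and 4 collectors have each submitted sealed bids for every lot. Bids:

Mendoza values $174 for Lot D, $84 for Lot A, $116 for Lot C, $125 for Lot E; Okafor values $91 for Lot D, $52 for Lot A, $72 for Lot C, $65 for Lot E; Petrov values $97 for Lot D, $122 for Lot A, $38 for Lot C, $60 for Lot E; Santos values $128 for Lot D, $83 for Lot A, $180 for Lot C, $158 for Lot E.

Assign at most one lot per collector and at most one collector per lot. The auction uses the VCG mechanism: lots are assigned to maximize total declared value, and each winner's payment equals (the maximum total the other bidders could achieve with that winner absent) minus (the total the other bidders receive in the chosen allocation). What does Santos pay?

Santos pays $7.

Efficient allocation: Mendoza→Lot D ($174), Okafor→Lot E ($65), Petrov→Lot A ($122), Santos→Lot C ($180); total welfare W = $541.
Santos receives Lot C at value $180, so the others get W − 180 = $361.
Without Santos: best allocation of the remaining 3 bidders over all 4 lots is Mendoza→Lot D ($174), Okafor→Lot C ($72), Petrov→Lot A ($122), total $368.
VCG payment = (others' best without Santos) − (others' welfare with Santos) = 368 − 361 = $7.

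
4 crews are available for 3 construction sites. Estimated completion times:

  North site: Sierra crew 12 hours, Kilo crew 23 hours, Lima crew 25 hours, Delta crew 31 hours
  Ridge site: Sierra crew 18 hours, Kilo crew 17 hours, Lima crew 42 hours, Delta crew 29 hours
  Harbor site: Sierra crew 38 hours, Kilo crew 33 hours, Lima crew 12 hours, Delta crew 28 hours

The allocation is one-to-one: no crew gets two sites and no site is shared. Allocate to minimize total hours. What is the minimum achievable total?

Minimum total: 41 hours

Optimal: Sierra crew→North site (12 hours), Kilo crew→Ridge site (17 hours), Lima crew→Harbor site (12 hours) — total 12+17+12 = 41 hours.
Swapping Sierra crew↔Kilo crew (Sierra crew→Ridge site 18 hours, Kilo crew→North site 23 hours) adds 12.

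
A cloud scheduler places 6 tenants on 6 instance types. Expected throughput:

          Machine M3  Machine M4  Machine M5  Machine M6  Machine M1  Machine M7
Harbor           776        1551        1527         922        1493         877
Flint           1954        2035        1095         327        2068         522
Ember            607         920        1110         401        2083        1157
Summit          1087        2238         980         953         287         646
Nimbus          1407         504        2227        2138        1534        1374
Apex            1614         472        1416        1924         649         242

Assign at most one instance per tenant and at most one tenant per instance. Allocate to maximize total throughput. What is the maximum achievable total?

This is the linear assignment problem.
Optimal: Harbor→Machine M7 (877 ops/s), Flint→Machine M3 (1954 ops/s), Ember→Machine M1 (2083 ops/s), Summit→Machine M4 (2238 ops/s), Nimbus→Machine M5 (2227 ops/s), Apex→Machine M6 (1924 ops/s) — total 877+1954+2083+2238+2227+1924 = 11303 ops/s.
Row-greedy (each tenant in turn takes its best remaining instance) gives 10014 ops/s, worse by 1289.
Next-best assignment: Harbor→Machine M5, Flint→Machine M3, Ember→Machine M1, Summit→Machine M4, Nimbus→Machine M7, Apex→Machine M6 = 11100 ops/s.
Swapping Ember↔Nimbus (Ember→Machine M5 1110 ops/s, Nimbus→Machine M1 1534 ops/s) loses 1666.

Max total: 11303 ops/s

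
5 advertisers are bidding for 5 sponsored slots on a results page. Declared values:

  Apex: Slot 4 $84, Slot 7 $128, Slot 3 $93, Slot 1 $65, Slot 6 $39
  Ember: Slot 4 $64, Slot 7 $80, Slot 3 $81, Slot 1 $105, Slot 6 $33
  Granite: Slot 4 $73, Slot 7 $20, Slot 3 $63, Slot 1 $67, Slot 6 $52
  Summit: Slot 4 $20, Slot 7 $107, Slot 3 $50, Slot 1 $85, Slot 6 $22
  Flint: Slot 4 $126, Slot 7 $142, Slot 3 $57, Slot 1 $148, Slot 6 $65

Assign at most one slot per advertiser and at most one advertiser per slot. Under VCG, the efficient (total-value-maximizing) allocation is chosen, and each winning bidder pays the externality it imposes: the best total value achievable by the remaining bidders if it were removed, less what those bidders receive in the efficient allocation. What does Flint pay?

Efficient allocation: Apex→Slot 3 ($93), Ember→Slot 1 ($105), Granite→Slot 6 ($52), Summit→Slot 7 ($107), Flint→Slot 4 ($126); total welfare W = $483.
Flint receives Slot 4 at value $126, so the others get W − 126 = $357.
Without Flint: best allocation of the remaining 4 bidders over all 5 slots is Apex→Slot 3 ($93), Ember→Slot 1 ($105), Granite→Slot 4 ($73), Summit→Slot 7 ($107), total $378.
VCG payment = (others' best without Flint) − (others' welfare with Flint) = 378 − 357 = $21.

Flint pays $21.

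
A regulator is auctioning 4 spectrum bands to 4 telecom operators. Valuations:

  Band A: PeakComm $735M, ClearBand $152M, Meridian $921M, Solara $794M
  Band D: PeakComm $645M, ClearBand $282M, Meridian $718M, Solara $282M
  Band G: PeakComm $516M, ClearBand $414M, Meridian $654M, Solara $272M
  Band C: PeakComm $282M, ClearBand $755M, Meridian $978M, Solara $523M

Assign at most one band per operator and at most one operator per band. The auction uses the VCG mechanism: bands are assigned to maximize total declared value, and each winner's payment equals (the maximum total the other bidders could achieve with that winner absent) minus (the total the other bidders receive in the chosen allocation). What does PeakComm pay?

Efficient allocation: PeakComm→Band D ($645M), ClearBand→Band C ($755M), Meridian→Band G ($654M), Solara→Band A ($794M); total welfare W = $2848M.
PeakComm receives Band D at value $645M, so the others get W − 645 = $2203M.
Without PeakComm: best allocation of the remaining 3 bidders over all 4 bands is ClearBand→Band C ($755M), Meridian→Band D ($718M), Solara→Band A ($794M), total $2267M.
VCG payment = (others' best without PeakComm) − (others' welfare with PeakComm) = 2267 − 2203 = $64M.

PeakComm pays $64M.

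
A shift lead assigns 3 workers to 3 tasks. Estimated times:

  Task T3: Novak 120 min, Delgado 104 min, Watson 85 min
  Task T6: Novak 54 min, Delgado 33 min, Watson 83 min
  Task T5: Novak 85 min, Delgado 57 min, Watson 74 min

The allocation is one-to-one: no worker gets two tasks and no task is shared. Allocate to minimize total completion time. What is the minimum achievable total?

Treat this as an assignment problem: match each worker to one task.
Optimal: Novak→Task T6 (54 min), Delgado→Task T5 (57 min), Watson→Task T3 (85 min) — total 54+57+85 = 196 min.
Column-greedy (each task in turn goes to its cheapest remaining worker) gives 203 min, worse by 7.
Next-best assignment: Novak→Task T5, Delgado→Task T6, Watson→Task T3 = 203 min.
Swapping Watson↔Delgado (Watson→Task T5 74 min, Delgado→Task T3 104 min) adds 36.

Min total: 196 min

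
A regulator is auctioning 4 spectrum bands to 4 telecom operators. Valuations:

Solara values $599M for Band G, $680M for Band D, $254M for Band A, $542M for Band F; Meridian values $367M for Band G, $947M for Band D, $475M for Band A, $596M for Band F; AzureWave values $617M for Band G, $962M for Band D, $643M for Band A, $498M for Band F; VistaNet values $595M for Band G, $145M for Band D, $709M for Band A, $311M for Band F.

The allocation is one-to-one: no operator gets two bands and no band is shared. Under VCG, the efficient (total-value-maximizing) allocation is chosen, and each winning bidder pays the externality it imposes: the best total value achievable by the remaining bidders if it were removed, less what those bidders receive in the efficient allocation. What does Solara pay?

Solara pays $6M.

Efficient allocation: Solara→Band G ($599M), Meridian→Band F ($596M), AzureWave→Band D ($962M), VistaNet→Band A ($709M); total welfare W = $2866M.
Solara receives Band G at value $599M, so the others get W − 599 = $2267M.
Without Solara: best allocation of the remaining 3 bidders over all 4 bands is Meridian→Band D ($947M), AzureWave→Band G ($617M), VistaNet→Band A ($709M), total $2273M.
VCG payment = (others' best without Solara) − (others' welfare with Solara) = 2273 − 2267 = $6M.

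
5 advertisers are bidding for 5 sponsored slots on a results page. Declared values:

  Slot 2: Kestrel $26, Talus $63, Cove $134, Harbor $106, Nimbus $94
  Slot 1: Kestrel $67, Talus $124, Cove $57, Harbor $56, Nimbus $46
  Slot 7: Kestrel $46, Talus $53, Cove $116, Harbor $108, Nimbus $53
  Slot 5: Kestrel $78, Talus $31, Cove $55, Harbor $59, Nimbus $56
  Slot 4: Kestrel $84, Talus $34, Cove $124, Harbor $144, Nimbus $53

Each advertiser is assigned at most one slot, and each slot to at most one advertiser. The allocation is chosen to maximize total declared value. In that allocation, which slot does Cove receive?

Cove receives Slot 7.

Optimal: Kestrel→Slot 5 ($78), Talus→Slot 1 ($124), Cove→Slot 7 ($116), Harbor→Slot 4 ($144), Nimbus→Slot 2 ($94) — total 78+124+116+144+94 = $556.
Column-greedy (each slot in turn goes to its best remaining advertiser) gives $497, worse by 59.
Swapping Talus↔Harbor (Talus→Slot 4 $34, Harbor→Slot 1 $56) loses 178.
Cove's own top slot is Slot 2 ($134), but forcing Cove→Slot 2 and reassigning the rest optimally gives only $533 — worse by 23.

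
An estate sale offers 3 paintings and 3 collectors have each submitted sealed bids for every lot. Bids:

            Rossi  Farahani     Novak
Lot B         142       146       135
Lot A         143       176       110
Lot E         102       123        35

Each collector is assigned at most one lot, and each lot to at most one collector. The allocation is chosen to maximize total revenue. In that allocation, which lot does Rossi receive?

Optimal: Rossi→Lot E ($102), Farahani→Lot A ($176), Novak→Lot B ($135) — total 102+176+135 = $413.
Max-entry greedy (repeatedly take the single best remaining cell) gives $353, worse by 60.
Every other assignment is strictly worse.
Rossi's own top lot is Lot A ($143), but forcing Rossi→Lot A and reassigning the rest optimally gives only $401 — worse by 12.

Rossi receives Lot E.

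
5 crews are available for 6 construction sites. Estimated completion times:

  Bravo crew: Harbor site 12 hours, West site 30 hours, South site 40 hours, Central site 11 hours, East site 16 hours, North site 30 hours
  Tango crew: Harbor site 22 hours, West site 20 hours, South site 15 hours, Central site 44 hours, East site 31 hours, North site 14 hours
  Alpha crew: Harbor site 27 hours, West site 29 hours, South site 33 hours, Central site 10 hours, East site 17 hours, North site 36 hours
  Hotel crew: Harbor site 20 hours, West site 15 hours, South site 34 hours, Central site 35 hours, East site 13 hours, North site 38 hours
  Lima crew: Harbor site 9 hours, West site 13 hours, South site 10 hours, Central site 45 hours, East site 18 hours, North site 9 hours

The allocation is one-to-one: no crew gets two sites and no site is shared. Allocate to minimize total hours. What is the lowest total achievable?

Minimum total: 59 hours

Optimal: Bravo crew→Harbor site (12 hours), Tango crew→South site (15 hours), Alpha crew→Central site (10 hours), Hotel crew→East site (13 hours), Lima crew→North site (9 hours) — total 12+15+10+13+9 = 59 hours.
Row-greedy (each crew in turn takes its cheapest remaining site) gives 66 hours, worse by 7.
Swapping Tango crew↔Hotel crew (Tango crew→East site 31 hours, Hotel crew→South site 34 hours) adds 37.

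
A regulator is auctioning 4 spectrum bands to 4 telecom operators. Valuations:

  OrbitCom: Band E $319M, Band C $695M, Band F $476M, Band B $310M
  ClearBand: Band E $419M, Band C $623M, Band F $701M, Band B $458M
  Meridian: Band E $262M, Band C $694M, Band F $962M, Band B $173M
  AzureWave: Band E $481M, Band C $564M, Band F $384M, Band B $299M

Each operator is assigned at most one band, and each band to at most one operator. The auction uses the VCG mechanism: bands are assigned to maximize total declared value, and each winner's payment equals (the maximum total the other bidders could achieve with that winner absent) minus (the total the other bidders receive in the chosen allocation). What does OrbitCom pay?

Efficient allocation: OrbitCom→Band C ($695M), ClearBand→Band B ($458M), Meridian→Band F ($962M), AzureWave→Band E ($481M); total welfare W = $2596M.
OrbitCom receives Band C at value $695M, so the others get W − 695 = $1901M.
Without OrbitCom: best allocation of the remaining 3 bidders over all 4 bands is ClearBand→Band C ($623M), Meridian→Band F ($962M), AzureWave→Band E ($481M), total $2066M.
VCG payment = (others' best without OrbitCom) − (others' welfare with OrbitCom) = 2066 − 1901 = $165M.

OrbitCom pays $165M.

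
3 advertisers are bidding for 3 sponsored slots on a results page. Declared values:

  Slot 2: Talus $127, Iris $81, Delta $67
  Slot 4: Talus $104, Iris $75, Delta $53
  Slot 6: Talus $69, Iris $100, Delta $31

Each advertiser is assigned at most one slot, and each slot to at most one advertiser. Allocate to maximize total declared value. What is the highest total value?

This is a one-to-one assignment (maximum-weight bipartite matching).
Optimal: Talus→Slot 2 ($127), Iris→Slot 6 ($100), Delta→Slot 4 ($53) — total 127+100+53 = $280.
Column-greedy (each slot in turn goes to its best remaining advertiser) gives $233, worse by 47.
Next-best assignment: Talus→Slot 4, Iris→Slot 6, Delta→Slot 2 = $271.

Max total: $280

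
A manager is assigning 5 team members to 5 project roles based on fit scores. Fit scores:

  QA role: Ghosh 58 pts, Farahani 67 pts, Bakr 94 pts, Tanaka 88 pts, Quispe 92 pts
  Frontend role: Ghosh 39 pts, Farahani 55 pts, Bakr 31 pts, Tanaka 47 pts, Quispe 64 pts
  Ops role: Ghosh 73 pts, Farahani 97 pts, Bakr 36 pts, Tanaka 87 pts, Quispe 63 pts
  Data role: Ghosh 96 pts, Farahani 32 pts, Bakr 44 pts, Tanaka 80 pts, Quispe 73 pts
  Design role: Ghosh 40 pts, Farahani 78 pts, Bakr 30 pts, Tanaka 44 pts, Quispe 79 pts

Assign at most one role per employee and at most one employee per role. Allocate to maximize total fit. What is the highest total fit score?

Maximum total: 419 pts

This is the linear assignment problem.
Optimal: Ghosh→Data role (96 pts), Farahani→Design role (78 pts), Bakr→QA role (94 pts), Tanaka→Ops role (87 pts), Quispe→Frontend role (64 pts) — total 96+78+94+87+64 = 419 pts.
Row-greedy (each employee in turn takes its best remaining role) gives 413 pts, worse by 6.
Swapping Bakr↔Quispe (Bakr→Frontend role 31 pts, Quispe→QA role 92 pts) loses 35.
No other one-to-one assignment exceeds 419 pts.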